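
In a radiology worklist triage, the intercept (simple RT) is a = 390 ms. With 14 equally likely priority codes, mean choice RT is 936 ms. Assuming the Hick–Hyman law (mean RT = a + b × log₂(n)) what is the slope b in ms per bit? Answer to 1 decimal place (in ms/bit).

b = (936 − 390) / log₂(14) = 546 / 3.8074 = 143.407 ms/bit.

143.4 ms/bit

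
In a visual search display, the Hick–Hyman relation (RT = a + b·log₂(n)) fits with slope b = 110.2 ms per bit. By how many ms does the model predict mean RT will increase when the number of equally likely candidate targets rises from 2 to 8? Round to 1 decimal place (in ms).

Only the slope matters, since a is common to both: ΔRT = b·log₂(n₂/n₁).
log₂(8) − log₂(2) = log₂(8/2) = log₂(4) = 2.
ΔRT = 110.2 × 2.0000 = 220.400 ms.

220.4 ms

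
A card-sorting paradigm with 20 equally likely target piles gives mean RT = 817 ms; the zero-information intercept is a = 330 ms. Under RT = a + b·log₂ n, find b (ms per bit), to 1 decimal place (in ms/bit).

112.7 ms/bit

20 alternatives carry log₂ 20 = 4.3219 bits; the choice cost is 817 − 330 = 487 ms, so b = 487/4.3219 = 112.681 ms/bit.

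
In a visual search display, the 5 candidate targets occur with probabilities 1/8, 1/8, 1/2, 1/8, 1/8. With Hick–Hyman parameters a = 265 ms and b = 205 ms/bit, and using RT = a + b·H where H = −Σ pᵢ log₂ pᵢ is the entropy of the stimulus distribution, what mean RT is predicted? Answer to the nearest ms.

675 ms

Each term −pᵢ log₂ pᵢ: 0.125·3 + 0.125·3 + 0.5·1 + 0.125·3 + 0.125·3; summed, H = 2.000 bits.
Mean RT = a + bH = 265 + 205·2.000 = 675.00 ms.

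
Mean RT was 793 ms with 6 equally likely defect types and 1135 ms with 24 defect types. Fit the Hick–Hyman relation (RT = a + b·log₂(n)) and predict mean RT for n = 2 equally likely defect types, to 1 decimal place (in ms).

Solve the two-equation system in a and b:
  b = (1135 − 793) / (log₂ 24 − log₂ 6) = 342 / (4.5850 − 2.5850) = 171.000 ms/bit
  a = 793 − 171.000 × 2.5850 = 350.971 ms
Then RT(2) = 350.971 + 171.000 × log₂ 2 = 350.971 + 171.000 × 1 ≈ 521.971 ms.

522.0 ms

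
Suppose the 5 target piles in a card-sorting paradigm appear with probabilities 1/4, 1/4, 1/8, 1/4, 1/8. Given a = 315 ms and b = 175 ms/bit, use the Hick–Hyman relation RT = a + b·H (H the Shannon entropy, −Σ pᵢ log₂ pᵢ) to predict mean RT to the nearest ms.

709 ms

H = −Σ pᵢ log₂ pᵢ = 0.25·2 + 0.25·2 + 0.125·3 + 0.25·2 + 0.125·3 = 2.250 bits.
RT = 315 + 175 × 2.250 = 708.75 ms.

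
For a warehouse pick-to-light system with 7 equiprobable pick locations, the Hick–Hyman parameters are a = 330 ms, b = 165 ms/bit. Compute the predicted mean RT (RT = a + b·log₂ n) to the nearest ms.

793 ms

log₂(7) = 2.8074 bits, so RT = 330 + 165 × 2.8074 ≈ 793.214 ms.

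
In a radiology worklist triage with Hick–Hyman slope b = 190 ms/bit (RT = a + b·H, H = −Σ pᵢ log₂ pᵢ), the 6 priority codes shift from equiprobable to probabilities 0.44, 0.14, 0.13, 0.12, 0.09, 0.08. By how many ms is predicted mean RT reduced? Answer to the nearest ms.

Equiprobable entropy H₀ = log₂ 6 = 2.5850 bits.
Skewed entropy H = −Σ pᵢ log₂ pᵢ = 2.2721 bits.
ΔRT = b·(H₀ − H) = 190 × 0.3128 = 59.44 ms.

59 ms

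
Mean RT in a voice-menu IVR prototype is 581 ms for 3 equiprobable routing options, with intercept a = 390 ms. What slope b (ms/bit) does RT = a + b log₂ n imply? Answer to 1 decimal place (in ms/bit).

3 alternatives carry log₂ 3 = 1.5850 bits; the choice cost is 581 − 390 = 191 ms, so b = 191/1.5850 = 120.508 ms/bit.

120.5 ms/bit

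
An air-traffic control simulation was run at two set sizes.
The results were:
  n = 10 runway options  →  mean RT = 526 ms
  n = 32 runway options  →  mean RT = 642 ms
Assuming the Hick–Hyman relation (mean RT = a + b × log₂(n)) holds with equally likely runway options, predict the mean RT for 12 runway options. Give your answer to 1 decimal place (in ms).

Fit slope and intercept:
  b = (642 − 526) / (log₂ 32 − log₂ 10) = 116 / (5 − 3.3219) = 69.127 ms/bit
  a = 526 − 69.127 × 3.3219 = 296.365 ms
Then RT(12) = 296.365 + 69.127 × log₂ 12 = 296.365 + 69.127 × 3.5850 ≈ 544.183 ms.

544.2 ms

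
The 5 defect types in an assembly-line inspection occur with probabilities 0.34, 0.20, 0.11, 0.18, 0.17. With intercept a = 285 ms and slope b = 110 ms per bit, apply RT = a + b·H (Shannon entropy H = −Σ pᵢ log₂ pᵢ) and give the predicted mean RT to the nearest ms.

530 ms

H = 0.34·log₂(1/0.34) + 0.20·log₂(1/0.20) + 0.11·log₂(1/0.11) + 0.18·log₂(1/0.18) + 0.17·log₂(1/0.17) = 2.2237 bits.
RT = 285 + 110 × 2.2237 = 529.61 ms.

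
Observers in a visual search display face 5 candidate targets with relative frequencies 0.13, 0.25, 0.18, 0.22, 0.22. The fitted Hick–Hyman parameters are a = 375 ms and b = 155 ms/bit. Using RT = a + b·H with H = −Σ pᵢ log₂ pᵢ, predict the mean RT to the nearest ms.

H = 0.13·log₂(1/0.13) + 0.25·log₂(1/0.25) + 0.18·log₂(1/0.18) + 0.22·log₂(1/0.22) + 0.22·log₂(1/0.22) = 2.2891 bits.
RT = 375 + 155 × 2.2891 = 729.81 ms.

730 ms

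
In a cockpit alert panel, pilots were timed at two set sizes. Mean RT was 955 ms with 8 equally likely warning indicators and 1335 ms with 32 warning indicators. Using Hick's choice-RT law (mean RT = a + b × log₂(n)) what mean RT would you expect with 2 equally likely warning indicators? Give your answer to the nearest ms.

575 ms

Solve the two-equation system in a and b:
  b = (1335 − 955) / (log₂ 32 − log₂ 8) = 380 / (5 − 3) = 190 ms/bit
  a = 955 − 190 × 3 = 385 ms
Then RT(2) = 385 + 190 × log₂ 2 = 385 + 190 × 1 ≈ 575.000 ms.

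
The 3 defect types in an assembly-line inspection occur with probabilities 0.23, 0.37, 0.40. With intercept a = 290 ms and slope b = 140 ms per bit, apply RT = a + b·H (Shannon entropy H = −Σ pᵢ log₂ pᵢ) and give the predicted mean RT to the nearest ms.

507 ms

H = 0.23·log₂(1/0.23) + 0.37·log₂(1/0.37) + 0.40·log₂(1/0.40) = 1.5472 bits.
RT = 290 + 140 × 1.5472 = 506.60 ms.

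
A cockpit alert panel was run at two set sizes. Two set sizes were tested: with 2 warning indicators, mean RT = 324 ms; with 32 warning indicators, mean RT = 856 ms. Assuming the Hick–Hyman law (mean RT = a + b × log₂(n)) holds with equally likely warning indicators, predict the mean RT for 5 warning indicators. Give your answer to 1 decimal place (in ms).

Fit slope and intercept:
  b = (856 − 324) / (log₂ 32 − log₂ 2) = 532 / (5 − 1) = 133.000 ms/bit
  a = 324 − 133.000 × 1 = 191.000 ms
Then RT(5) = 191.000 + 133.000 × log₂ 5 = 191.000 + 133.000 × 2.3219 ≈ 499.816 ms.

499.8 ms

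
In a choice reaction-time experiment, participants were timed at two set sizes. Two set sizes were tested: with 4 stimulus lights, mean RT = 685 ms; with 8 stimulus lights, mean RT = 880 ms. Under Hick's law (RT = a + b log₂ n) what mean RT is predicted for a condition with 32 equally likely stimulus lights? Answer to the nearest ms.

1270 ms

RT is linear in log₂ n, so two points fix the line:
  b = (880 − 685) / (log₂ 8 − log₂ 4) = 195 / (3 − 2) = 195 ms/bit
  a = 685 − 195 × 2 = 295 ms
Then RT(32) = 295 + 195 × log₂ 32 = 295 + 195 × 5 ≈ 1270.000 ms.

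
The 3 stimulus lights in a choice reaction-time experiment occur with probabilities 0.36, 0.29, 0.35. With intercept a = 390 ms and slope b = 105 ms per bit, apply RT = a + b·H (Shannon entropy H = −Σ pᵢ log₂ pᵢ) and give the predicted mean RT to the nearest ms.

H = 0.36·log₂(1/0.36) + 0.29·log₂(1/0.29) + 0.35·log₂(1/0.35) = 1.5786 bits.
RT = 390 + 105 × 1.5786 = 555.76 ms.

556 ms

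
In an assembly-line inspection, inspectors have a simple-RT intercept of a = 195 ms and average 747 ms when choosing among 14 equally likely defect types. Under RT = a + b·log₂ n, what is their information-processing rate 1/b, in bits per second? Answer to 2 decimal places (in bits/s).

Choice component = 747 − 195 = 552 ms over log₂(14) = 3.8074 bits.
b = 552 / 3.8074 = 144.983 ms/bit, so 1/b = 6.897 bits/s.

6.90 bits/s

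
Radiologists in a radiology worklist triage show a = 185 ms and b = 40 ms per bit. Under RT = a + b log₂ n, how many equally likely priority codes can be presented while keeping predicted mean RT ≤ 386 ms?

32

Information budget: (386 − 185)/40 = 5.0250 bits, so n ≤ 2^5.0250 = 32.559 → at most 32.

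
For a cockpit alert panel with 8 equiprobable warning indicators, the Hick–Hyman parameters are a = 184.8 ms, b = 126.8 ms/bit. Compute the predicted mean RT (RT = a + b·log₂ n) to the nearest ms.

log₂(8) = 3 bits, so RT = 184.8 + 126.8 × 3 ≈ 565.200 ms.

565 ms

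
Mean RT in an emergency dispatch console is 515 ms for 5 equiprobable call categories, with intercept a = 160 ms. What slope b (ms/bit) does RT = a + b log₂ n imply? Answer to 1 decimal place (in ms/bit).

b = (515 − 160) / log₂(5) = 355 / 2.3219 = 152.890 ms/bit.

152.9 ms/bit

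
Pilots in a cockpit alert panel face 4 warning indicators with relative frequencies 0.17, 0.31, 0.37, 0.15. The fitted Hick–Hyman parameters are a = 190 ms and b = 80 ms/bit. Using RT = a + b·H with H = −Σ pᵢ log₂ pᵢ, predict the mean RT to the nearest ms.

342 ms

H = 0.17·log₂(1/0.17) + 0.31·log₂(1/0.31) + 0.37·log₂(1/0.37) + 0.15·log₂(1/0.15) = 1.8997 bits.
RT = 190 + 80 × 1.8997 = 341.97 ms.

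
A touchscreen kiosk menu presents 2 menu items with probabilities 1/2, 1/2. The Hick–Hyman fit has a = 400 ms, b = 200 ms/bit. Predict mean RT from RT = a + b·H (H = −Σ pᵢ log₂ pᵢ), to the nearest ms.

H = −Σ pᵢ log₂ pᵢ = 0.5·1 + 0.5·1 = 1.000 bits.
RT = 400 + 200 × 1.000 = 600.00 ms.

600 ms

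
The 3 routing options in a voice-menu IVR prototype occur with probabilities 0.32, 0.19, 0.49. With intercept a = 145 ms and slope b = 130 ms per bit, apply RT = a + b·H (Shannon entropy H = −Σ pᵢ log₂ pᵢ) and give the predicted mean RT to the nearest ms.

H = 0.32·log₂(1/0.32) + 0.19·log₂(1/0.19) + 0.49·log₂(1/0.49) = 1.4855 bits.
RT = 145 + 130 × 1.4855 = 338.12 ms.

338 ms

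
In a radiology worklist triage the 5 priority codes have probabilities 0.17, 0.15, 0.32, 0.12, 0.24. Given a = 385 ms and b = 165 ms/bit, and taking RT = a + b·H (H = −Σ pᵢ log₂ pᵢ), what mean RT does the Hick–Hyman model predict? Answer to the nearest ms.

753 ms

Entropy contributions −pᵢ log₂ pᵢ: 0.4346, 0.4105, 0.5260, 0.3671, 0.4941; sum H = 2.2324 bits.
RT = a + bH = 385 + 165·2.2324 = 753.34 ms.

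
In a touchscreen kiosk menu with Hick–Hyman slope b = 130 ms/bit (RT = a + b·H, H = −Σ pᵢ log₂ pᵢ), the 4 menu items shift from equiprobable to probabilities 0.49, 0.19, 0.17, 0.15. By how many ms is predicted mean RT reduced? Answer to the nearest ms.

Equiprobable entropy H₀ = log₂ 4 = 2.0000 bits.
Skewed entropy H = −Σ pᵢ log₂ pᵢ = 1.8046 bits.
ΔRT = b·(H₀ − H) = 130 × 0.1954 = 25.40 ms.

25 ms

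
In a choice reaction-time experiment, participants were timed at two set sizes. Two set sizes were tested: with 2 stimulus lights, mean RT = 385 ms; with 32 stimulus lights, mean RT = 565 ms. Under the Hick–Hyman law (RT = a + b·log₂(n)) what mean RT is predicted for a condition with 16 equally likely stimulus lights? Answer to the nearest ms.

520 ms

With log₂ n on the abscissa the relation is linear; from the two conditions:
  b = (565 − 385) / (log₂ 32 − log₂ 2) = 180 / (5 − 1) = 45 ms/bit
  a = 385 − 45 × 1 = 340 ms
Then RT(16) = 340 + 45 × log₂ 16 = 340 + 45 × 4 ≈ 520.000 ms.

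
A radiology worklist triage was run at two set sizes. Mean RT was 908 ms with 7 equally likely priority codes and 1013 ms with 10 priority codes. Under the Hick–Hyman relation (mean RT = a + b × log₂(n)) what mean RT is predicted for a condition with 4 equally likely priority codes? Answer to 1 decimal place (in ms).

RT is linear in log₂ n, so two points fix the line:
  b = (1013 − 908) / (log₂ 10 − log₂ 7) = 105 / (3.3219 − 2.8074) = 204.053 ms/bit
  a = 908 − 204.053 × 2.8074 = 335.152 ms
Then RT(4) = 335.152 + 204.053 × log₂ 4 = 335.152 + 204.053 × 2 ≈ 743.257 ms.

743.3 ms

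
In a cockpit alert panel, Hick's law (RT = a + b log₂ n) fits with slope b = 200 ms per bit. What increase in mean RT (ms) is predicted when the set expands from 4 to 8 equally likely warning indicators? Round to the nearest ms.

200 ms

Only the slope matters, since a is common to both: ΔRT = b·log₂(n₂/n₁).
log₂(8) − log₂(4) = log₂(8/4) = log₂(2) = 1.
ΔRT = 200 × 1.0000 = 200.000 ms.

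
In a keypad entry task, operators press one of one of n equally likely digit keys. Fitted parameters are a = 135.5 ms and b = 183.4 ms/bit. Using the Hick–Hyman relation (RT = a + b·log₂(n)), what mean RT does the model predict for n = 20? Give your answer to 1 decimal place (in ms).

928.1 ms

log₂(20) = 4.3219 bits, so RT = 135.5 + 183.4 × 4.3219 ≈ 928.142 ms.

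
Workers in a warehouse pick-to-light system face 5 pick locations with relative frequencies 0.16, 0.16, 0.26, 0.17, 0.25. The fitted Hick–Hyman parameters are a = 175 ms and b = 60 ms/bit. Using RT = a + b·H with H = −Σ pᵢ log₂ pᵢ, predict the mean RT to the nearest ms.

Entropy contributions −pᵢ log₂ pᵢ: 0.4230, 0.4230, 0.5053, 0.4346, 0.5000; sum H = 2.2859 bits.
RT = a + bH = 175 + 60·2.2859 = 312.15 ms.

312 ms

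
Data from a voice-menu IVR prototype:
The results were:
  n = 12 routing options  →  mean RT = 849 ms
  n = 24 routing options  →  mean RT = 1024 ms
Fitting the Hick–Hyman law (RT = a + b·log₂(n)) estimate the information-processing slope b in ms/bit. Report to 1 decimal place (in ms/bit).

175.0 ms/bit

b = (RT₂ − RT₁)/(log₂ n₂ − log₂ n₁) = (1024 − 849)/(4.5850 − 3.5850) = 175.000 ms/bit.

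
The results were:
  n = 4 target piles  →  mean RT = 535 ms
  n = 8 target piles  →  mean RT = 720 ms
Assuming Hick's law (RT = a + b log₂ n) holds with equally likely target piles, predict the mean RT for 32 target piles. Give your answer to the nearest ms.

1090 ms

Solve the two-equation system in a and b:
  b = (720 − 535) / (log₂ 8 − log₂ 4) = 185 / (3 − 2) = 185 ms/bit
  a = 535 − 185 × 2 = 165 ms
Then RT(32) = 165 + 185 × log₂ 32 = 165 + 185 × 5 ≈ 1090.000 ms.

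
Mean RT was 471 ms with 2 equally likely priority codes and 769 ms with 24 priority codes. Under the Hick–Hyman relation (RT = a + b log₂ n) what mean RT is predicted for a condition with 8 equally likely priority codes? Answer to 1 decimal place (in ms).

Solve the two-equation system in a and b:
  b = (769 − 471) / (log₂ 24 − log₂ 2) = 298 / (4.5850 − 1) = 83.125 ms/bit
  a = 471 − 83.125 × 1 = 387.875 ms
Then RT(8) = 387.875 + 83.125 × log₂ 8 = 387.875 + 83.125 × 3 ≈ 637.250 ms.

637.2 ms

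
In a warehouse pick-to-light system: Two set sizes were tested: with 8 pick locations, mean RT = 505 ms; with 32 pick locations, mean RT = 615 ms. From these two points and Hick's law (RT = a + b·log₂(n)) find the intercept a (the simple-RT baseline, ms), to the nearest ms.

b = (RT₂ − RT₁)/(log₂ n₂ − log₂ n₁) = (615 − 505)/(5 − 3) = 55 ms/bit.
a = RT₁ − b·log₂ n₁ = 505 − 55 × 3 = 340.000 ms.

340 ms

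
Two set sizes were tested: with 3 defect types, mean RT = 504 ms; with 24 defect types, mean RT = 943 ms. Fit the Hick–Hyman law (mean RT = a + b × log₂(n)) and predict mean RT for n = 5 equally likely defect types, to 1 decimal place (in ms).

Fit slope and intercept:
  b = (943 − 504) / (log₂ 24 − log₂ 3) = 439 / (4.5850 − 1.5850) = 146.333 ms/bit
  a = 504 − 146.333 × 1.5850 = 272.067 ms
Then RT(5) = 272.067 + 146.333 × log₂ 5 = 272.067 + 146.333 × 2.3219 ≈ 611.843 ms.

611.8 ms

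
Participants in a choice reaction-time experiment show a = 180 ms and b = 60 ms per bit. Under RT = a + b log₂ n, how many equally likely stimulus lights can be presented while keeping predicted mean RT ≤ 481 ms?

Information budget: (481 − 180)/60 = 5.0167 bits, so n ≤ 2^5.0167 = 32.372 → at most 32.

32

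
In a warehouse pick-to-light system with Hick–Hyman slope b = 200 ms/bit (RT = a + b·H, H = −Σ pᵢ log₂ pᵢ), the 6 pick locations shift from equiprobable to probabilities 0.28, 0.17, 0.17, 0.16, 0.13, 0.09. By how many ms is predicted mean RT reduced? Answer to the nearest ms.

The RT saving is b·ΔH. Equiprobable H₀ = log₂(6) = 2.5850 bits; with the given probabilities H = 2.5017 bits.
b·(H₀ − H) = 200 × (2.5850 − 2.5017) = 16.65 ms.

17 ms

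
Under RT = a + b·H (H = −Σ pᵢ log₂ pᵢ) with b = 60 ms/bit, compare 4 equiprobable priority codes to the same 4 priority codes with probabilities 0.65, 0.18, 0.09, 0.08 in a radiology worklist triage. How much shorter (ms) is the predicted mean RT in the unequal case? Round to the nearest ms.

Equiprobable entropy H₀ = log₂ 4 = 2.0000 bits.
Skewed entropy H = −Σ pᵢ log₂ pᵢ = 1.4534 bits.
ΔRT = b·(H₀ − H) = 60 × 0.5466 = 32.79 ms.

33 ms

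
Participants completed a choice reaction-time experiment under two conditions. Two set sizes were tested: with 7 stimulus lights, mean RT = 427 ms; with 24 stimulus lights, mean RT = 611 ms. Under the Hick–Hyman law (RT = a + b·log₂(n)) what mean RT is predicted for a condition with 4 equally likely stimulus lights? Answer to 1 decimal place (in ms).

Fit slope and intercept:
  b = (611 − 427) / (log₂ 24 − log₂ 7) = 184 / (4.5850 − 2.8074) = 103.510 ms/bit
  a = 427 − 103.510 × 2.8074 = 136.411 ms
Then RT(4) = 136.411 + 103.510 × log₂ 4 = 136.411 + 103.510 × 2 ≈ 343.431 ms.

343.4 ms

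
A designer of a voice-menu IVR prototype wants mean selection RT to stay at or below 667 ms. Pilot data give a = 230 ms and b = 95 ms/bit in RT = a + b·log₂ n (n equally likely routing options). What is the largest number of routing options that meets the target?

24

Set 230 + 95·log₂ n ≤ 667 → log₂ n ≤ (667 − 230)/95 = 4.6000.
So n ≤ 2^4.6000 = 24.251; the largest integer n is 24.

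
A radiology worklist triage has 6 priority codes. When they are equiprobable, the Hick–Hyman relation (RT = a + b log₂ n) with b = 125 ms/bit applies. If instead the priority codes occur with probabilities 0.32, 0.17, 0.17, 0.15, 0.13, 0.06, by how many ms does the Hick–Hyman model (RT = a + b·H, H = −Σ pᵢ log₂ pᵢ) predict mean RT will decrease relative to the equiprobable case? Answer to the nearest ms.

19 ms

Equiprobable entropy H₀ = log₂ 6 = 2.5850 bits.
Skewed entropy H = −Σ pᵢ log₂ pᵢ = 2.4319 bits.
ΔRT = b·(H₀ − H) = 125 × 0.1530 = 19.13 ms.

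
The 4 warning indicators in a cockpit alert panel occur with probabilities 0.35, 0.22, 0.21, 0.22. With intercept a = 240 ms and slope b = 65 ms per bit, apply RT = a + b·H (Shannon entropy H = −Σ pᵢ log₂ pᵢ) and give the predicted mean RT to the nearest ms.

H = 0.35·log₂(1/0.35) + 0.22·log₂(1/0.22) + 0.21·log₂(1/0.21) + 0.22·log₂(1/0.22) = 1.9641 bits.
RT = 240 + 65 × 1.9641 = 367.66 ms.

368 ms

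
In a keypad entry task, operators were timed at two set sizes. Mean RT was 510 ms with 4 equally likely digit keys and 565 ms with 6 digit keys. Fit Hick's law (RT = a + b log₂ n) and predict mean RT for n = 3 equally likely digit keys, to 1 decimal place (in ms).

With log₂ n on the abscissa the relation is linear; from the two conditions:
  b = (565 − 510) / (log₂ 6 − log₂ 4) = 55 / (2.5850 − 2) = 94.023 ms/bit
  a = 510 − 94.023 × 2 = 321.954 ms
Then RT(3) = 321.954 + 94.023 × log₂ 3 = 321.954 + 94.023 × 1.5850 ≈ 470.977 ms.

471.0 ms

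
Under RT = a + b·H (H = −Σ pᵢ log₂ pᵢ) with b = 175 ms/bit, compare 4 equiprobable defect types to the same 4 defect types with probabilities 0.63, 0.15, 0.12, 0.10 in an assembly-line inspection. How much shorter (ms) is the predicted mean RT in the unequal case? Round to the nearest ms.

82 ms

Equiprobable entropy H₀ = log₂ 4 = 2.0000 bits.
Skewed entropy H = −Σ pᵢ log₂ pᵢ = 1.5297 bits.
ΔRT = b·(H₀ − H) = 175 × 0.4703 = 82.29 ms.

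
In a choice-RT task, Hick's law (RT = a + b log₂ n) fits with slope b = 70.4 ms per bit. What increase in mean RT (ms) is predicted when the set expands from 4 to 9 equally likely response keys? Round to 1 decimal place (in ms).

Only the slope matters, since a is common to both: ΔRT = b·log₂(n₂/n₁).
log₂(9) − log₂(4) = 3.1699 − 2 = 1.1699.
ΔRT = 70.4 × 1.1699 = 82.363 ms.

82.4 ms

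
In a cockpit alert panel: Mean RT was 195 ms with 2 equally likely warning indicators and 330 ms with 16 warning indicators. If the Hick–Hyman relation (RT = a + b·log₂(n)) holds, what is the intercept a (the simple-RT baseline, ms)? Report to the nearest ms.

The slope on a log₂ axis is (330 − 195) / (4 − 1) = 45 ms/bit.
Intercept: a = 195 − 45·log₂(2) = 150.000 ms.

150 ms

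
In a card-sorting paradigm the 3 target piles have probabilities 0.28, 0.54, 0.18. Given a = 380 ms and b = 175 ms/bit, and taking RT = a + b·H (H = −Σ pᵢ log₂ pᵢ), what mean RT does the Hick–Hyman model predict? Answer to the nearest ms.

Entropy contributions −pᵢ log₂ pᵢ: 0.5142, 0.4800, 0.4453; sum H = 1.4396 bits.
RT = a + bH = 380 + 175·1.4396 = 631.92 ms.

632 ms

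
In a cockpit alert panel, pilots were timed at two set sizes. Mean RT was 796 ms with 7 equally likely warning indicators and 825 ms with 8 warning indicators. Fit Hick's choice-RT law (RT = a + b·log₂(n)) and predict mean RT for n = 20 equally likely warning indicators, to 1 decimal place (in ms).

Fit slope and intercept:
  b = (825 − 796) / (log₂ 8 − log₂ 7) = 29 / (3 − 2.8074) = 150.536 ms/bit
  a = 796 − 150.536 × 2.8074 = 373.392 ms
Then RT(20) = 373.392 + 150.536 × log₂ 20 = 373.392 + 150.536 × 4.3219 ≈ 1023.998 ms.

1024.0 ms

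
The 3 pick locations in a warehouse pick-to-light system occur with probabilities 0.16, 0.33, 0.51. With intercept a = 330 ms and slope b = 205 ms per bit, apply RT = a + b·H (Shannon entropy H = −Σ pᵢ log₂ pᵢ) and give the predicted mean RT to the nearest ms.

626 ms

H = 0.16·log₂(1/0.16) + 0.33·log₂(1/0.33) + 0.51·log₂(1/0.51) = 1.4463 bits.
RT = 330 + 205 × 1.4463 = 626.49 ms.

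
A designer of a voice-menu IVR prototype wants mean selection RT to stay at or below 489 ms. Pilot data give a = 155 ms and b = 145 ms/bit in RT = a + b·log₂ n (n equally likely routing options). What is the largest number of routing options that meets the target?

4

145·log₂ n ≤ 489 − 155 = 334, giving log₂ n ≤ 2.3034 and n ≤ 4.936. The largest whole number is 4.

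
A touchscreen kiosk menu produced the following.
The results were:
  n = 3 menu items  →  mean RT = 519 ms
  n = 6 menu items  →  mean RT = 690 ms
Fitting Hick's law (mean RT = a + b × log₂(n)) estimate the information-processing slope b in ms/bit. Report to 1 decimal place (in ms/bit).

171.0 ms/bit

The slope on a log₂ axis is (690 − 519) / (2.5850 − 1.5850) = 171.000 ms/bit.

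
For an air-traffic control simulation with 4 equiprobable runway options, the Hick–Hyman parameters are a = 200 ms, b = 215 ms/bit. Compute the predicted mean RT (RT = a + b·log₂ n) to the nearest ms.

630 ms

log₂(4) = 2 bits, so RT = 200 + 215 × 2 ≈ 630.000 ms.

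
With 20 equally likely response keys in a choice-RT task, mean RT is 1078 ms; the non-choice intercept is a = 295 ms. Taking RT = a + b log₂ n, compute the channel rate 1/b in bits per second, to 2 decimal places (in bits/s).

5.52 bits/s

b = (1078 − 295)/log₂ 20 = 783/4.3219 = 181.169 ms per bit = 0.18117 s/bit; the reciprocal is 5.520 bits/s.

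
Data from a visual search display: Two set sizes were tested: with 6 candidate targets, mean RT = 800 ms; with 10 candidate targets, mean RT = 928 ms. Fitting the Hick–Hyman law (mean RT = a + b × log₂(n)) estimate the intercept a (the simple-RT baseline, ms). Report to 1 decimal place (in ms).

351.0 ms

The slope on a log₂ axis is (928 − 800) / (3.3219 − 2.5850) = 173.685 ms/bit.
a = RT₁ − b·log₂ n₁ = 800 − 173.685 × 2.5850 = 351.030 ms.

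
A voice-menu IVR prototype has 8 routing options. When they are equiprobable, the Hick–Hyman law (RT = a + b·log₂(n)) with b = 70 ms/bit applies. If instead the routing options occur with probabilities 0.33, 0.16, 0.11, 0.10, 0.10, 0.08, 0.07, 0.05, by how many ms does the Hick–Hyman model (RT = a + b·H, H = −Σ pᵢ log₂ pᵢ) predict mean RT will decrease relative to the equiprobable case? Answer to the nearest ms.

The RT saving is b·ΔH. Equiprobable H₀ = log₂(8) = 3.0000 bits; with the given probabilities H = 2.7417 bits.
b·(H₀ − H) = 70 × (3.0000 − 2.7417) = 18.08 ms.

18 ms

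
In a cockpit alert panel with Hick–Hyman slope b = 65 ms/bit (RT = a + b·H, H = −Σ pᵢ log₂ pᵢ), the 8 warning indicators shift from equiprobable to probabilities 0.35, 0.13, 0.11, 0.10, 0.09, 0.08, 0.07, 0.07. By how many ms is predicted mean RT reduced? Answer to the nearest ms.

Equiprobable entropy H₀ = log₂ 8 = 3.0000 bits.
Skewed entropy H = −Σ pᵢ log₂ pᵢ = 2.7365 bits.
ΔRT = b·(H₀ − H) = 65 × 0.2635 = 17.13 ms.

17 ms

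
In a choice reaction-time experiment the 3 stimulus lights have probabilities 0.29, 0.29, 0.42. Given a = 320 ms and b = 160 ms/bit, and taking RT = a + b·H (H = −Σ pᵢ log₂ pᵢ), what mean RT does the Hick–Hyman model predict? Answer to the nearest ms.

570 ms

H = 0.29·log₂(1/0.29) + 0.29·log₂(1/0.29) + 0.42·log₂(1/0.42) = 1.5615 bits.
RT = 320 + 160 × 1.5615 = 569.83 ms.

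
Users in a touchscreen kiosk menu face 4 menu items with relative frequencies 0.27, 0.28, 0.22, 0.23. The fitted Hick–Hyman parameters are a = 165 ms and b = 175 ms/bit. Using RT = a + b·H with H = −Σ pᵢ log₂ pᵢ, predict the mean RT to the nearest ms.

Entropy contributions −pᵢ log₂ pᵢ: 0.5100, 0.5142, 0.4806, 0.4877; sum H = 1.9925 bits.
RT = a + bH = 165 + 175·1.9925 = 513.68 ms.

514 ms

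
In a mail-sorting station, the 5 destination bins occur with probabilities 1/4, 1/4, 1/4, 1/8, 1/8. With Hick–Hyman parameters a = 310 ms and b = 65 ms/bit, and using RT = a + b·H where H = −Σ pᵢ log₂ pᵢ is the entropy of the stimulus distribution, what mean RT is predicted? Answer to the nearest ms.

H = −Σ pᵢ log₂ pᵢ = 0.25·2 + 0.25·2 + 0.25·2 + 0.125·3 + 0.125·3 = 2.250 bits.
RT = 310 + 65 × 2.250 = 456.25 ms.

456 ms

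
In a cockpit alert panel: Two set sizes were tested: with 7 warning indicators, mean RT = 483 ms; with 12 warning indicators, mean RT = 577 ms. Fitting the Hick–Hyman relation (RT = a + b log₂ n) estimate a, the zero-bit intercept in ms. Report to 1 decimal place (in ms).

Slope: b = (577 − 483) / (log₂ 12 − log₂ 7) = 94/0.7776 = 120.884 ms/bit.
Intercept: a = 483 − 120.884·log₂(7) = 143.637 ms.

143.6 ms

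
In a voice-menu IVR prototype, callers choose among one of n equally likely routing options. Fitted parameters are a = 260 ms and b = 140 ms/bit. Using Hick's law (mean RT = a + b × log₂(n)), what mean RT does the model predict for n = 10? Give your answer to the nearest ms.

725 ms

log₂(10) = 3.3219 bits, so RT = 260 + 140 × 3.3219 ≈ 725.070 ms.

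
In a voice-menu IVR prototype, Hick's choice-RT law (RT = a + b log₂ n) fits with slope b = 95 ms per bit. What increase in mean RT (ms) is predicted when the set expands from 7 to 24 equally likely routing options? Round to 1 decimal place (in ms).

168.9 ms

The intercept a cancels: ΔRT = b·(log₂ n₂ − log₂ n₁) = b·log₂(n₂/n₁).
log₂(24) − log₂(7) = 4.5850 − 2.8074 = 1.7776.
ΔRT = 95 × 1.7776 = 168.873 ms.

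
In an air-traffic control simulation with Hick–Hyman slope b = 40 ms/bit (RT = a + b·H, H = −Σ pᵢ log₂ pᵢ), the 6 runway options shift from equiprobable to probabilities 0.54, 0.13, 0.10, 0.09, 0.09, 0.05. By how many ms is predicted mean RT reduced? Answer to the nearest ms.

The RT saving is b·ΔH. Equiprobable H₀ = log₂(6) = 2.5850 bits; with the given probabilities H = 2.0363 bits.
b·(H₀ − H) = 40 × (2.5850 − 2.0363) = 21.95 ms.

22 ms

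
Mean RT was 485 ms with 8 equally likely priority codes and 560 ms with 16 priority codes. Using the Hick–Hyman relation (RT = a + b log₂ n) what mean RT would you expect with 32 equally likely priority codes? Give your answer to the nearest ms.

635 ms

With log₂ n on the abscissa the relation is linear; from the two conditions:
  b = (560 − 485) / (log₂ 16 − log₂ 8) = 75 / (4 − 3) = 75 ms/bit
  a = 485 − 75 × 3 = 260 ms
Then RT(32) = 260 + 75 × log₂ 32 = 260 + 75 × 5 ≈ 635.000 ms.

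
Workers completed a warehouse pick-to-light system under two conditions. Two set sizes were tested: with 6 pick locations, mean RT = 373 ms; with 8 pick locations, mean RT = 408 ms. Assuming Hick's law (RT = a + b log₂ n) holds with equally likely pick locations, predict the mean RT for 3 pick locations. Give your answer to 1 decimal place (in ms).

With log₂ n on the abscissa the relation is linear; from the two conditions:
  b = (408 − 373) / (log₂ 8 − log₂ 6) = 35 / (3 − 2.5850) = 84.330 ms/bit
  a = 373 − 84.330 × 2.5850 = 155.011 ms
Then RT(3) = 155.011 + 84.330 × log₂ 3 = 155.011 + 84.330 × 1.5850 ≈ 288.670 ms.

288.7 ms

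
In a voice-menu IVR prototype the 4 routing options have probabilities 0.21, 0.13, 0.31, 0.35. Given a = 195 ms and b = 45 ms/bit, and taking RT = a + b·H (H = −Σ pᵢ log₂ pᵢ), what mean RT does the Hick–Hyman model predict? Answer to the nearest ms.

Entropy contributions −pᵢ log₂ pᵢ: 0.4728, 0.3826, 0.5238, 0.5301; sum H = 1.9094 bits.
RT = a + bH = 195 + 45·1.9094 = 280.92 ms.

281 ms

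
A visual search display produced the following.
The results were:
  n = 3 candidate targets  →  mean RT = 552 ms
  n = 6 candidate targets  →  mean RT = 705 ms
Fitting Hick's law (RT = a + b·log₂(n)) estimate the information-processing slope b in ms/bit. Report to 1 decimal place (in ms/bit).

153.0 ms/bit

The slope on a log₂ axis is (705 − 552) / (2.5850 − 1.5850) = 153.000 ms/bit.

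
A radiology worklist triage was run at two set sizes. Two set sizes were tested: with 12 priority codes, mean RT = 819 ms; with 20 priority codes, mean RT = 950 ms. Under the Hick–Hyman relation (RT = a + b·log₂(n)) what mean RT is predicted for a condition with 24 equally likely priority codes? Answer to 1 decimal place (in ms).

996.8 ms

With log₂ n on the abscissa the relation is linear; from the two conditions:
  b = (950 − 819) / (log₂ 20 − log₂ 12) = 131 / (4.3219 − 3.5850) = 177.756 ms/bit
  a = 819 − 177.756 × 3.5850 = 181.752 ms
Then RT(24) = 181.752 + 177.756 × log₂ 24 = 181.752 + 177.756 × 4.5850 ≈ 996.756 ms.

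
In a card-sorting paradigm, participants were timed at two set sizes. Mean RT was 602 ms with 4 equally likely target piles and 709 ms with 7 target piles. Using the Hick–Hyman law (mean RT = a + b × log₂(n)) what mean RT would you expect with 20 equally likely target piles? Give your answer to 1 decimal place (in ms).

With log₂ n on the abscissa the relation is linear; from the two conditions:
  b = (709 − 602) / (log₂ 7 − log₂ 4) = 107 / (2.8074 − 2) = 132.532 ms/bit
  a = 602 − 132.532 × 2 = 336.937 ms
Then RT(20) = 336.937 + 132.532 × log₂ 20 = 336.937 + 132.532 × 4.3219 ≈ 909.729 ms.

909.7 ms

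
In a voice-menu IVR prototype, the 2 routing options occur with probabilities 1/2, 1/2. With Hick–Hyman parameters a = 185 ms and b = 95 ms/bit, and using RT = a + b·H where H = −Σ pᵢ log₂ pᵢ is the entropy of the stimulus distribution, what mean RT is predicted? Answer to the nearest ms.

280 ms

H = −Σ pᵢ log₂ pᵢ = 0.5·1 + 0.5·1 = 1.000 bits.
RT = 185 + 95 × 1.000 = 280.00 ms.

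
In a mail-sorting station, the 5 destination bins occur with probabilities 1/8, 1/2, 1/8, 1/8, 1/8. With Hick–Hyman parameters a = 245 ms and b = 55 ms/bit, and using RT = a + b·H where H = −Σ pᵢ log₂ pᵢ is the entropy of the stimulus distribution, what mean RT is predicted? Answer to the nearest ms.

355 ms

Each term −pᵢ log₂ pᵢ: 0.125·3 + 0.5·1 + 0.125·3 + 0.125·3 + 0.125·3; summed, H = 2.000 bits.
Mean RT = a + bH = 245 + 55·2.000 = 355.00 ms.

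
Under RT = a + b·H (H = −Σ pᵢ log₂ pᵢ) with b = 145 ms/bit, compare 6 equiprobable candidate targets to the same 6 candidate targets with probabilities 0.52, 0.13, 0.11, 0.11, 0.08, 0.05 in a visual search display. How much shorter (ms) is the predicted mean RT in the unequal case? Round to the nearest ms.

73 ms

Equiprobable entropy H₀ = log₂ 6 = 2.5850 bits.
Skewed entropy H = −Σ pᵢ log₂ pᵢ = 2.0814 bits.
ΔRT = b·(H₀ − H) = 145 × 0.5036 = 73.02 ms.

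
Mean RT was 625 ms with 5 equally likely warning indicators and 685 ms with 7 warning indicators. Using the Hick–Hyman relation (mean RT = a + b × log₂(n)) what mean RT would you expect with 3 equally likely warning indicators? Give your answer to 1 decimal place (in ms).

With log₂ n on the abscissa the relation is linear; from the two conditions:
  b = (685 − 625) / (log₂ 7 − log₂ 5) = 60 / (2.8074 − 2.3219) = 123.603 ms/bit
  a = 625 − 123.603 × 2.3219 = 338.004 ms
Then RT(3) = 338.004 + 123.603 × log₂ 3 = 338.004 + 123.603 × 1.5850 ≈ 533.909 ms.

533.9 ms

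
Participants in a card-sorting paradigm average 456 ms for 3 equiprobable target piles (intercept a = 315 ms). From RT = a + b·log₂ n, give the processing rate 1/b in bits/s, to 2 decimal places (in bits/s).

b = (456 − 315)/log₂ 3 = 141/1.5850 = 88.961 ms per bit = 0.08896 s/bit; the reciprocal is 11.241 bits/s.

11.24 bits/s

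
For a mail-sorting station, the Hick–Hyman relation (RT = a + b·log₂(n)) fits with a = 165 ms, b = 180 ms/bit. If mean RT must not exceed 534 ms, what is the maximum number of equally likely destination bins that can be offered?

4

Set 165 + 180·log₂ n ≤ 534 → log₂ n ≤ (534 − 165)/180 = 2.0500.
So n ≤ 2^2.0500 = 4.141; the largest integer n is 4.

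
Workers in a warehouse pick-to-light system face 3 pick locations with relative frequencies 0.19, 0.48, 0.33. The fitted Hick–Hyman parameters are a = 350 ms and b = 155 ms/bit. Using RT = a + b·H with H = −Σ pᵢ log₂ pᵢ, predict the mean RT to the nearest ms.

Entropy contributions −pᵢ log₂ pᵢ: 0.4552, 0.5083, 0.5278; sum H = 1.4913 bits.
RT = a + bH = 350 + 155·1.4913 = 581.15 ms.

581 ms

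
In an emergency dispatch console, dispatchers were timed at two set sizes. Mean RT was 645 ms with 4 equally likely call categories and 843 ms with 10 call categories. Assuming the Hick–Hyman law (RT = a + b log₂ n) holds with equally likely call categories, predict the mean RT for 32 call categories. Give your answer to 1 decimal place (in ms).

1094.3 ms

With log₂ n on the abscissa the relation is linear; from the two conditions:
  b = (843 − 645) / (log₂ 10 − log₂ 4) = 198 / (3.3219 − 2) = 149.781 ms/bit
  a = 645 − 149.781 × 2 = 345.438 ms
Then RT(32) = 345.438 + 149.781 × log₂ 32 = 345.438 + 149.781 × 5 ≈ 1094.344 ms.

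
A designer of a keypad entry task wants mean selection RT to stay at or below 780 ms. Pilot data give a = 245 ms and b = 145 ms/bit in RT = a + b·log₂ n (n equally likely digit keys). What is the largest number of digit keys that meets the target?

Information budget: (780 − 245)/145 = 3.6897 bits, so n ≤ 2^3.6897 = 12.903 → at most 12.

12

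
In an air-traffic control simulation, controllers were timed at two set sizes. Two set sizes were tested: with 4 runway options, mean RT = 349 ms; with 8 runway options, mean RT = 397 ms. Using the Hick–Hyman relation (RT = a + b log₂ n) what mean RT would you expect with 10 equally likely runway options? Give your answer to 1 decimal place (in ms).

RT is linear in log₂ n, so two points fix the line:
  b = (397 − 349) / (log₂ 8 − log₂ 4) = 48 / (3 − 2) = 48.000 ms/bit
  a = 349 − 48.000 × 2 = 253.000 ms
Then RT(10) = 253.000 + 48.000 × log₂ 10 = 253.000 + 48.000 × 3.3219 ≈ 412.453 ms.

412.5 ms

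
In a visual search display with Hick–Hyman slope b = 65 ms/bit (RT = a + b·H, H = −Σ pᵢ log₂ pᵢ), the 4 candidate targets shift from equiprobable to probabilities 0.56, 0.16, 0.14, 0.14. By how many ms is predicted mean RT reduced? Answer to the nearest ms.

20 ms

Equiprobable entropy H₀ = log₂ 4 = 2.0000 bits.
Skewed entropy H = −Σ pᵢ log₂ pᵢ = 1.6857 bits.
ΔRT = b·(H₀ − H) = 65 × 0.3143 = 20.43 ms.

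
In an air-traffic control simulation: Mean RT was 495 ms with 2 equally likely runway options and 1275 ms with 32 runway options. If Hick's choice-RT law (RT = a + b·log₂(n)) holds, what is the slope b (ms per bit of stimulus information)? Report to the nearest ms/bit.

Slope: b = (1275 − 495) / (log₂ 32 − log₂ 2) = 780/4.0000 = 195 ms/bit.

195 ms/bit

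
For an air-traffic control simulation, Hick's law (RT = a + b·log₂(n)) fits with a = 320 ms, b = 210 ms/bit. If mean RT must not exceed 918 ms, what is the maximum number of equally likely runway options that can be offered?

7

Set 320 + 210·log₂ n ≤ 918 → log₂ n ≤ (918 − 320)/210 = 2.8476.
So n ≤ 2^2.8476 = 7.198; the largest integer n is 7.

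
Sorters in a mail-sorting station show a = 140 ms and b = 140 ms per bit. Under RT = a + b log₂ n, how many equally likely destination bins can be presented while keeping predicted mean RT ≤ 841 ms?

Information budget: (841 − 140)/140 = 5.0071 bits, so n ≤ 2^5.0071 = 32.159 → at most 32.

32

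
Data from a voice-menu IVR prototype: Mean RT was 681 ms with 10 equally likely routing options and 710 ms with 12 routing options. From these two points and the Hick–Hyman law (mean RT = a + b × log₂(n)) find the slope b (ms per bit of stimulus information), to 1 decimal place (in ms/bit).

110.3 ms/bit

Slope: b = (710 − 681) / (log₂ 12 − log₂ 10) = 29/0.2630 = 110.252 ms/bit.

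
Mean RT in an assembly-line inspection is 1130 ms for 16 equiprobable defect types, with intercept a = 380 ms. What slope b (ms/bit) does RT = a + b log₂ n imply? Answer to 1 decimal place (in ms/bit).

log₂(16) = 4 bits.
b = (RT − a)/log₂ n = (1130 − 380) / 4 = 187.500 ms/bit.

187.5 ms/bit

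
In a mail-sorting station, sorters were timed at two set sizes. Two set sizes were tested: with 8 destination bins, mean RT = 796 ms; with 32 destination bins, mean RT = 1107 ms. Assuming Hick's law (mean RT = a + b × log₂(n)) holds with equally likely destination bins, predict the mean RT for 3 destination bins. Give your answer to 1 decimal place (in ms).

576.0 ms

RT is linear in log₂ n, so two points fix the line:
  b = (1107 − 796) / (log₂ 32 − log₂ 8) = 311 / (5 − 3) = 155.500 ms/bit
  a = 796 − 155.500 × 3 = 329.500 ms
Then RT(3) = 329.500 + 155.500 × log₂ 3 = 329.500 + 155.500 × 1.5850 ≈ 575.962 ms.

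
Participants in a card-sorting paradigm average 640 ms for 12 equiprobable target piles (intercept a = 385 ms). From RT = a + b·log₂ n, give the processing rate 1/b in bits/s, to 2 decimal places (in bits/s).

Choice component = 640 − 385 = 255 ms over log₂(12) = 3.5850 bits.
b = 255 / 3.5850 = 71.130 ms/bit, so 1/b = 14.059 bits/s.

14.06 bits/s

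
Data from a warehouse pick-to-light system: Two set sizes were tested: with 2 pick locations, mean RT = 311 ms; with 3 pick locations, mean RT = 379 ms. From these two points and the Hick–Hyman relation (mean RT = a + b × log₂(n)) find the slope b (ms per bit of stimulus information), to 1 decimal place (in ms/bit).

116.2 ms/bit

The slope on a log₂ axis is (379 − 311) / (1.5850 − 1) = 116.247 ms/bit.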